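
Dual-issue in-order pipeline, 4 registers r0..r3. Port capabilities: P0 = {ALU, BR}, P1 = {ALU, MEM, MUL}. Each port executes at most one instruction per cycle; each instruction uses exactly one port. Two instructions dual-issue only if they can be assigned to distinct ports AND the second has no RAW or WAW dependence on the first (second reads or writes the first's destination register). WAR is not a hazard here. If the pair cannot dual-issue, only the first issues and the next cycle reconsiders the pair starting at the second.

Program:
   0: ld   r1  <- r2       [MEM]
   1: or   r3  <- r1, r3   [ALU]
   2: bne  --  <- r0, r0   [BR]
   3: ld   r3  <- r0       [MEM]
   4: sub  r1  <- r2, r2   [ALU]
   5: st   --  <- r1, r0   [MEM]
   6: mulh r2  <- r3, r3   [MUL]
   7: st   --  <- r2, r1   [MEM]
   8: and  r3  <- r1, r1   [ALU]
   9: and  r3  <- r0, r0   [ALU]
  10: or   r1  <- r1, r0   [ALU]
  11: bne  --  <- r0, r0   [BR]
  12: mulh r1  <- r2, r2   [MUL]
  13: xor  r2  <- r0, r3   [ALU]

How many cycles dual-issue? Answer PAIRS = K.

0. ld @i0  | RAW r1
1. or;bne @i1+i2  | pair
2. ld;sub @i3+i4  | pair
3. st @i5  | no-port MEM/MUL
4. mulh @i6  | no-port MUL/MEM
5. st;and @i7+i8  | pair
6. and;or @i9+i10  | pair
7. bne;mulh @i11+i12  | pair
8. xor @i13  | tail

PAIRS = 5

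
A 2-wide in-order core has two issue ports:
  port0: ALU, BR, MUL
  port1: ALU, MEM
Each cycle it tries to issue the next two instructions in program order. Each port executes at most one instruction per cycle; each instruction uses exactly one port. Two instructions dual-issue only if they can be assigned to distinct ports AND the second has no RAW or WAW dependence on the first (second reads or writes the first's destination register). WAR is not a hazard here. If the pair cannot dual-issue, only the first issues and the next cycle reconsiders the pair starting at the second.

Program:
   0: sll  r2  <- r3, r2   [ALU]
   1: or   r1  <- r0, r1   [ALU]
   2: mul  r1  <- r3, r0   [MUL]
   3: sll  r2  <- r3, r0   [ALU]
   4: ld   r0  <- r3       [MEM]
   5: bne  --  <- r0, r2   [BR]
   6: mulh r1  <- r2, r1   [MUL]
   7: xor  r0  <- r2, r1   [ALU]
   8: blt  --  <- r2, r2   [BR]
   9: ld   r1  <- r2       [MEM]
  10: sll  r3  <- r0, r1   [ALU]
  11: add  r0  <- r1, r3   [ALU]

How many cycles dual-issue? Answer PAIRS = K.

0. sll or @i0/i1  | dual
1. mul sll @i2/i3  | dual
2. ld @i4  | RAW r0
3. bne @i5  | no-port BR/MUL
4. mulh @i6  | RAW r1
5. xor blt @i7/i8  | dual
6. ld @i9  | RAW r1
7. sll @i10  | RAW r3
8. add @i11  | tail

PAIRS = 3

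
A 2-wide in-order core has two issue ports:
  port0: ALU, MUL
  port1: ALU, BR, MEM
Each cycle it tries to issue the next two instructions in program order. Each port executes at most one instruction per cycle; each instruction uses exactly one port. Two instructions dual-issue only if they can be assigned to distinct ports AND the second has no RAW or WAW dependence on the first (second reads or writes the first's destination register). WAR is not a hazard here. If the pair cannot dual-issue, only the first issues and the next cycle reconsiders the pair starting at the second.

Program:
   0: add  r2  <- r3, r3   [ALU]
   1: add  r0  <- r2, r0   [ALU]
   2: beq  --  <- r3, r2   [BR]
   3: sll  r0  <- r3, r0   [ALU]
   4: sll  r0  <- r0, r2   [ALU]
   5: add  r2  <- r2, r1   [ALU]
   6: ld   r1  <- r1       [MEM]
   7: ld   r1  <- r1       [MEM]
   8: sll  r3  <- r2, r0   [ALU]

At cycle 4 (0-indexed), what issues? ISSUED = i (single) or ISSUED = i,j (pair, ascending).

ISSUED = 6

0. add @i0  | RAW r2
1. add/beq @i1&i2  | 2-wide
2. sll @i3  | RAW+WAW r0
3. sll/add @i4&i5  | 2-wide
4. ld @i6  | no-port MEM/MEM
5. ld/sll @i7&i8  | 2-wide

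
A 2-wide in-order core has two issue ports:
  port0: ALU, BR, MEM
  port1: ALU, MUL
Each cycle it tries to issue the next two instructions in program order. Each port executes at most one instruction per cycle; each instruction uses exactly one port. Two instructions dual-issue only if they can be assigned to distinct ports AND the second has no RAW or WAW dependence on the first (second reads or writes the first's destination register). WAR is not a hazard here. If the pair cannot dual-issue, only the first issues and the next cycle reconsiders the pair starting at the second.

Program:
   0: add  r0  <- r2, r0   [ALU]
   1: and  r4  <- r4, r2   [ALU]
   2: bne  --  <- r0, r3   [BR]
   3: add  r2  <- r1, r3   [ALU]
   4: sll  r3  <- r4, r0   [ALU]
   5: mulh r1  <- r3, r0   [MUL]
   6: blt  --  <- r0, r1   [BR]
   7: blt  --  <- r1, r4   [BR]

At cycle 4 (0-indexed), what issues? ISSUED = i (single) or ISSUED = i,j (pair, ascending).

ISSUED = 6

t=0 i0+i1:add.ALU+and.ALU ; dual
t=1 i2+i3:bne.BR+add.ALU ; dual
t=2 i4:sll.ALU ; RAW r3
t=3 i5:mulh.MUL ; RAW r1
t=4 i6:blt.BR ; no-port BR/BR
t=5 i7:blt.BR ; tail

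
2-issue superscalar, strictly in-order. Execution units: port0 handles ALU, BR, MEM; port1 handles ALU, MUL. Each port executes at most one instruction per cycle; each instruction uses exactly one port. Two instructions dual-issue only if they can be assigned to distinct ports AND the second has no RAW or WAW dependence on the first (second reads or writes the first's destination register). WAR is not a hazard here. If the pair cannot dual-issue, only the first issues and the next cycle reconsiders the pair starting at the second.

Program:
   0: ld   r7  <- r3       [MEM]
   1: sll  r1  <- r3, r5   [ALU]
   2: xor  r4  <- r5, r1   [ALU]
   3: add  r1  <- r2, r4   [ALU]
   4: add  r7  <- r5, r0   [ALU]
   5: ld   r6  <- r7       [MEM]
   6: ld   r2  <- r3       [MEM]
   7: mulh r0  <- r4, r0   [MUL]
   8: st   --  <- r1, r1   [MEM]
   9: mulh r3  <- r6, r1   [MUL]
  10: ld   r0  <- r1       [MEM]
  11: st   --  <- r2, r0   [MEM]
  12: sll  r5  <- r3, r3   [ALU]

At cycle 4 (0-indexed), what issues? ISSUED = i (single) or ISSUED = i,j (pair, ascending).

ISSUED = 6,7

t=0 i0+i1:ld+sll ; dual
t=1 i2:xor ; RAW r4
t=2 i3+i4:add+add ; dual
t=3 i5:ld ; no-port MEM/MEM
t=4 i6+i7:ld+mulh ; dual
t=5 i8+i9:st+mulh ; dual
t=6 i10:ld ; no-port MEM/MEM
t=7 i11+i12:st+sll ; dual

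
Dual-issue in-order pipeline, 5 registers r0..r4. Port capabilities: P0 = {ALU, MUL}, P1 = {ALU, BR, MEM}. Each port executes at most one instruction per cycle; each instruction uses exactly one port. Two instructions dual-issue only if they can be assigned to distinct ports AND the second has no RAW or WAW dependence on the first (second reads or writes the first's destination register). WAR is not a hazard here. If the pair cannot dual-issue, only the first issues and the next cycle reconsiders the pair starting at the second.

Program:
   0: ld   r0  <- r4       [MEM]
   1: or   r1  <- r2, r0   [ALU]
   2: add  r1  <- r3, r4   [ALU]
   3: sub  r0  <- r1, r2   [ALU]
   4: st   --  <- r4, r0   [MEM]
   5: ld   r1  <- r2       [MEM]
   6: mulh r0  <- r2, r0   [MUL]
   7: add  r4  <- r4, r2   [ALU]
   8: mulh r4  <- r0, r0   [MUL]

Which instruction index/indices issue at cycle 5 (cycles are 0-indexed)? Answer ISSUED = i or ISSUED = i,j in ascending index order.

ISSUED = 5,6

c0: i0 ld  RAW r0
c1: i1 or  WAW r1
c2: i2 add  RAW r1
c3: i3 sub  RAW r0
c4: i4 st  no-port MEM/MEM
c5: i5/i6 ld/mulh  dual
c6: i7 add  WAW r4
c7: i8 mulh  tail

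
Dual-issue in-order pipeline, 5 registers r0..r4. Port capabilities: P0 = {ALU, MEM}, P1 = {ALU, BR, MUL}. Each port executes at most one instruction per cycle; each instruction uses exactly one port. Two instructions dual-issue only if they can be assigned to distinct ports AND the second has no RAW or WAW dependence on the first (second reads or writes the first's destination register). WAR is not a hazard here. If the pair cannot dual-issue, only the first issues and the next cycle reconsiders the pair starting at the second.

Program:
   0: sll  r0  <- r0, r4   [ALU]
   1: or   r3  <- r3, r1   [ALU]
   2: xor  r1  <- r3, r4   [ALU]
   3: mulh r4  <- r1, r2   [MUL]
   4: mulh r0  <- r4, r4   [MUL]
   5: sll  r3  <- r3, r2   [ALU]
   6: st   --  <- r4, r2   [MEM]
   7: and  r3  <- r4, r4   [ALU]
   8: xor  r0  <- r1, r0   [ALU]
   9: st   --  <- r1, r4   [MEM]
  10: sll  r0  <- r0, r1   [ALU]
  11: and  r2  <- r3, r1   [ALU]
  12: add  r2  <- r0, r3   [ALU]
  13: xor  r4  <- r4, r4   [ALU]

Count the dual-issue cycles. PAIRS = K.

c0: i0/i1 sll+or  2-wide
c1: i2 xor  RAW r1
c2: i3 mulh  no-port MUL/MUL
c3: i4/i5 mulh+sll  2-wide
c4: i6/i7 st+and  2-wide
c5: i8/i9 xor+st  2-wide
c6: i10/i11 sll+and  2-wide
c7: i12/i13 add+xor  2-wide

PAIRS = 6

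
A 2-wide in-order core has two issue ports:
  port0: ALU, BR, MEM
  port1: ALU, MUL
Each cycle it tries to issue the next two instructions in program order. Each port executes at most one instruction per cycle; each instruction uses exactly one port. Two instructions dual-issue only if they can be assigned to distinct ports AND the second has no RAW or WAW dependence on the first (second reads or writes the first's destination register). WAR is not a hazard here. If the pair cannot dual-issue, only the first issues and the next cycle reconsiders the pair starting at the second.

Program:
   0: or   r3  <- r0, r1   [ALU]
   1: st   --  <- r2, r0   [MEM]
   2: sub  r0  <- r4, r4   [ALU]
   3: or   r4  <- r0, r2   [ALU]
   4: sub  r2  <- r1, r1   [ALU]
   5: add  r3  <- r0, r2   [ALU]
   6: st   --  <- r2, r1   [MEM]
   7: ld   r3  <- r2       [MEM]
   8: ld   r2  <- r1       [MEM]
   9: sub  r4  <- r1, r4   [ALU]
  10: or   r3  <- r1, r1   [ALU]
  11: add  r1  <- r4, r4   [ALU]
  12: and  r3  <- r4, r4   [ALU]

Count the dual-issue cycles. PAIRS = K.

  cy0 -> i0/i1 (or+st) dual
  cy1 -> i2 (sub) RAW r0
  cy2 -> i3/i4 (or+sub) dual
  cy3 -> i5/i6 (add+st) dual
  cy4 -> i7 (ld) no-port MEM/MEM
  cy5 -> i8/i9 (ld+sub) dual
  cy6 -> i10/i11 (or+add) dual
  cy7 -> i12 (and) tail

PAIRS = 5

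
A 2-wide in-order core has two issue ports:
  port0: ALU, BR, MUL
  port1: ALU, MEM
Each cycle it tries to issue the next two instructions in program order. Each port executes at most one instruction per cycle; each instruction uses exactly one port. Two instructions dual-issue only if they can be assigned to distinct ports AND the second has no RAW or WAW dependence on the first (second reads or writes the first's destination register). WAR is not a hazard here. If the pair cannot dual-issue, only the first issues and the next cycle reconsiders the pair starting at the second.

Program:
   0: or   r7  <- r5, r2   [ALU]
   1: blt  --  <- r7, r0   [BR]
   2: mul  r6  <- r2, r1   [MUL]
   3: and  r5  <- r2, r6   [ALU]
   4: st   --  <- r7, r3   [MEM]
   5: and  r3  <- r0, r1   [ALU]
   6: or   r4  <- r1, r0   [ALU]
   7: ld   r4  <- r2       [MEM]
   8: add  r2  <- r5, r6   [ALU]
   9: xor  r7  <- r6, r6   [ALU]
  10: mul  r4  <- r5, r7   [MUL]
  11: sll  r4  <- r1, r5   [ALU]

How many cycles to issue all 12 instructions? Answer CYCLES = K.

c0: i0 or.ALU  RAW r7
c1: i1 blt.BR  no-port BR/MUL
c2: i2 mul.MUL  RAW r6
c3: i3&i4 and.ALU st.MEM  pair
c4: i5&i6 and.ALU or.ALU  pair
c5: i7&i8 ld.MEM add.ALU  pair
c6: i9 xor.ALU  RAW r7
c7: i10 mul.MUL  WAW r4
c8: i11 sll.ALU  tail

CYCLES = 9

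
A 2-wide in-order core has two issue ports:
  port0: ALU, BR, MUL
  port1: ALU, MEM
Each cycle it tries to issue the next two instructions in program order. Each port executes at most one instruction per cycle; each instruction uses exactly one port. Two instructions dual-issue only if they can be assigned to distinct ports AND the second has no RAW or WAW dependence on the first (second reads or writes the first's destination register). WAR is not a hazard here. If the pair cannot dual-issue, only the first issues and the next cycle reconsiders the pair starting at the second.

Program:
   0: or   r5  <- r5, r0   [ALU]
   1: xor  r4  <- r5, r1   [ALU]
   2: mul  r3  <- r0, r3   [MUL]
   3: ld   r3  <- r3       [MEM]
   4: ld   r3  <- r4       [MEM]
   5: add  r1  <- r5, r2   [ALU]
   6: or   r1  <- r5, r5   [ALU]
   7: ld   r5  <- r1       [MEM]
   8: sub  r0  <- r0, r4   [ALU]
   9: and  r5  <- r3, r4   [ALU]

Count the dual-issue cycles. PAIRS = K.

  cy0 -> i0 (or.ALU) RAW r5
  cy1 -> i1/i2 (xor.ALU+mul.MUL) 2-wide
  cy2 -> i3 (ld.MEM) no-port MEM/MEM
  cy3 -> i4/i5 (ld.MEM+add.ALU) 2-wide
  cy4 -> i6 (or.ALU) RAW r1
  cy5 -> i7/i8 (ld.MEM+sub.ALU) 2-wide
  cy6 -> i9 (and.ALU) tail

PAIRS = 3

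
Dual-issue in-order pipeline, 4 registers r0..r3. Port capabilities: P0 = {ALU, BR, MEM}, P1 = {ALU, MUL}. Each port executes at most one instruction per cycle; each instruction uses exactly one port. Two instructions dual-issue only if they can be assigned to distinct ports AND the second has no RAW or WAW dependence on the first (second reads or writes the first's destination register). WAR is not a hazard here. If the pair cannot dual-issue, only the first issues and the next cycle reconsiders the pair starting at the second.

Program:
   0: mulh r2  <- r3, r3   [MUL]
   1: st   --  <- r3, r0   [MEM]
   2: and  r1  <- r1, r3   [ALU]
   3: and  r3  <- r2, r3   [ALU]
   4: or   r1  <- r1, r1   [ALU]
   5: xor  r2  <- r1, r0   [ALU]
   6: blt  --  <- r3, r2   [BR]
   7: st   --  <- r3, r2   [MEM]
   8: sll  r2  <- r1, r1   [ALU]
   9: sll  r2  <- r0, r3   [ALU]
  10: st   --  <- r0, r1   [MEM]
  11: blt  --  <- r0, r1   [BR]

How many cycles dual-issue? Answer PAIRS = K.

[0] i0+i1  mulh/st  -- 2-wide
[1] i2+i3  and/and  -- 2-wide
[2] i4  or  -- RAW r1
[3] i5  xor  -- RAW r2
[4] i6  blt  -- no-port BR/MEM
[5] i7+i8  st/sll  -- 2-wide
[6] i9+i10  sll/st  -- 2-wide
[7] i11  blt  -- tail

PAIRS = 4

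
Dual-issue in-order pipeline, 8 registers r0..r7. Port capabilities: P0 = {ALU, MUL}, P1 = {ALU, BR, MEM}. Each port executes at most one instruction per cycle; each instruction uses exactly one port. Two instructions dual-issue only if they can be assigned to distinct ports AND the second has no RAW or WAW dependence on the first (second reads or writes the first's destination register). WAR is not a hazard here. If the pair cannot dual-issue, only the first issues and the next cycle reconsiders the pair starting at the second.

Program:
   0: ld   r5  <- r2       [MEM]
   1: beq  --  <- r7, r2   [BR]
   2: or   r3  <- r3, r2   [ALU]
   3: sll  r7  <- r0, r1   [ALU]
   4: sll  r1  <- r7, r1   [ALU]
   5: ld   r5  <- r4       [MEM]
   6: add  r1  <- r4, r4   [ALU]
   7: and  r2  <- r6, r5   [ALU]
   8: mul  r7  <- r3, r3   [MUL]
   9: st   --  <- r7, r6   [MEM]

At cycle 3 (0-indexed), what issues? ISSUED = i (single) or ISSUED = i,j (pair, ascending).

0. ld.MEM @i0  | no-port MEM/BR
1. beq.BR/or.ALU @i1&i2  | dual
2. sll.ALU @i3  | RAW r7
3. sll.ALU/ld.MEM @i4&i5  | dual
4. add.ALU/and.ALU @i6&i7  | dual
5. mul.MUL @i8  | RAW r7
6. st.MEM @i9  | tail

ISSUED = 4,5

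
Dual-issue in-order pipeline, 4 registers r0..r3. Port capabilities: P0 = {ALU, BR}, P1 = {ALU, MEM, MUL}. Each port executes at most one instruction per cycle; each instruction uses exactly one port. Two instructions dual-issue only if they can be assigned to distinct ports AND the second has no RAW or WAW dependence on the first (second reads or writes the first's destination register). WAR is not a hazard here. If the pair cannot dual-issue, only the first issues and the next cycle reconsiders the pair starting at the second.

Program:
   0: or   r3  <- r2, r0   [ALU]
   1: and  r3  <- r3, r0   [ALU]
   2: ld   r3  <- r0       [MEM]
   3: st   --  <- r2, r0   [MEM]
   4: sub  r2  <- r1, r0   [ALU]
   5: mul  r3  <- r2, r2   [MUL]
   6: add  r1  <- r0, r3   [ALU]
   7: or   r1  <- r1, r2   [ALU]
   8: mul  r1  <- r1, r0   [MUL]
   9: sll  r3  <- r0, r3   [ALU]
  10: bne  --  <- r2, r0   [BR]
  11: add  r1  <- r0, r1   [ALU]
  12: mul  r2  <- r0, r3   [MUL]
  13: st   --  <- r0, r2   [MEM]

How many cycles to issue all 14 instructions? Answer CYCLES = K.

CYCLES = 11

c0: i0 or.ALU  RAW+WAW r3
c1: i1 and.ALU  WAW r3
c2: i2 ld.MEM  no-port MEM/MEM
c3: i3+i4 st.MEM sub.ALU  dual
c4: i5 mul.MUL  RAW r3
c5: i6 add.ALU  RAW+WAW r1
c6: i7 or.ALU  RAW+WAW r1
c7: i8+i9 mul.MUL sll.ALU  dual
c8: i10+i11 bne.BR add.ALU  dual
c9: i12 mul.MUL  no-port MUL/MEM
c10: i13 st.MEM  tail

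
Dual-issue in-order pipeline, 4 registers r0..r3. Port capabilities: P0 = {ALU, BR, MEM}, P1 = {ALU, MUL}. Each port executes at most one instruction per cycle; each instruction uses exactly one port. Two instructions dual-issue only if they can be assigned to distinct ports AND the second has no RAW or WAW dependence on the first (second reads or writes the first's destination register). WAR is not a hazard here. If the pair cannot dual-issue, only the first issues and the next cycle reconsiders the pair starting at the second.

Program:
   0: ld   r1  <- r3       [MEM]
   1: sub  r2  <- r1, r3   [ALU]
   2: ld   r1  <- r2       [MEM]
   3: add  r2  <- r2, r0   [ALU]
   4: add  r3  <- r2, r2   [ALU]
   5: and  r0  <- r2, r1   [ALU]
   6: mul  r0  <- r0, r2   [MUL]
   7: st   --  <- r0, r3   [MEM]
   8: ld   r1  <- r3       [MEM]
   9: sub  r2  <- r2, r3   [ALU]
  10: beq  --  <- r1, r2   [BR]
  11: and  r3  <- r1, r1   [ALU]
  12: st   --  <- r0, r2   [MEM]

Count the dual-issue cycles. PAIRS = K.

PAIRS = 4

t=0 i0:ld.MEM ; RAW r1
t=1 i1:sub.ALU ; RAW r2
t=2 i2/i3:ld.MEM;add.ALU ; dual
t=3 i4/i5:add.ALU;and.ALU ; dual
t=4 i6:mul.MUL ; RAW r0
t=5 i7:st.MEM ; no-port MEM/MEM
t=6 i8/i9:ld.MEM;sub.ALU ; dual
t=7 i10/i11:beq.BR;and.ALU ; dual
t=8 i12:st.MEM ; tail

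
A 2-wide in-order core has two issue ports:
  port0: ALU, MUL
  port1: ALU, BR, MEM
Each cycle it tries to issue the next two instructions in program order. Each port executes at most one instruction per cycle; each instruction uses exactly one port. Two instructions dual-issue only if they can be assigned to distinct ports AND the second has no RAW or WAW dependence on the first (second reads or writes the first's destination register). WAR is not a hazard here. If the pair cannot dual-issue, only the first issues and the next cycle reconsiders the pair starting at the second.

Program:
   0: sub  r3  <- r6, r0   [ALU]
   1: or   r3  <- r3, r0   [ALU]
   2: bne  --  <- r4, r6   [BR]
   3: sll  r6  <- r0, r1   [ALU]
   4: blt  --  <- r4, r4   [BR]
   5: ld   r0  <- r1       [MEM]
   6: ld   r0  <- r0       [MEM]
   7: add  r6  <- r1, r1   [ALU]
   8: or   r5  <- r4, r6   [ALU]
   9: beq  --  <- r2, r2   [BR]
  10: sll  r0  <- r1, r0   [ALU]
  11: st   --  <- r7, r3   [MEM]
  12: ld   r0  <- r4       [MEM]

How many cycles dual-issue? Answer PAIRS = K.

PAIRS = 5

[0] i0  sub  -- RAW+WAW r3
[1] i1/i2  or/bne  -- pair
[2] i3/i4  sll/blt  -- pair
[3] i5  ld  -- no-port MEM/MEM
[4] i6/i7  ld/add  -- pair
[5] i8/i9  or/beq  -- pair
[6] i10/i11  sll/st  -- pair
[7] i12  ld  -- tail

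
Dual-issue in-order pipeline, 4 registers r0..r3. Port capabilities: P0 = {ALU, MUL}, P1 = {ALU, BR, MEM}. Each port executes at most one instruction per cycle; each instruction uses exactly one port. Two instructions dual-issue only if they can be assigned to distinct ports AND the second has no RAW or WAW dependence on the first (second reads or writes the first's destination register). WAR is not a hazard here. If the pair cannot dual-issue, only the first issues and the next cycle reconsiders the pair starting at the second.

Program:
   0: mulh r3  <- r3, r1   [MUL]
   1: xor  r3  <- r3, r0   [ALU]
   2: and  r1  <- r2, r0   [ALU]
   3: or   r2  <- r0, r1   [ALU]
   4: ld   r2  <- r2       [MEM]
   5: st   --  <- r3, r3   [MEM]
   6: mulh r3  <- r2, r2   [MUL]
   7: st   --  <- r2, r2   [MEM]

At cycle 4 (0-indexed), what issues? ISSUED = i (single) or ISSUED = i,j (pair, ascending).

ISSUED = 5,6

t=0 i0:mulh ; RAW+WAW r3
t=1 i1,i2:xor/and ; 2-wide
t=2 i3:or ; RAW+WAW r2
t=3 i4:ld ; no-port MEM/MEM
t=4 i5,i6:st/mulh ; 2-wide
t=5 i7:st ; tail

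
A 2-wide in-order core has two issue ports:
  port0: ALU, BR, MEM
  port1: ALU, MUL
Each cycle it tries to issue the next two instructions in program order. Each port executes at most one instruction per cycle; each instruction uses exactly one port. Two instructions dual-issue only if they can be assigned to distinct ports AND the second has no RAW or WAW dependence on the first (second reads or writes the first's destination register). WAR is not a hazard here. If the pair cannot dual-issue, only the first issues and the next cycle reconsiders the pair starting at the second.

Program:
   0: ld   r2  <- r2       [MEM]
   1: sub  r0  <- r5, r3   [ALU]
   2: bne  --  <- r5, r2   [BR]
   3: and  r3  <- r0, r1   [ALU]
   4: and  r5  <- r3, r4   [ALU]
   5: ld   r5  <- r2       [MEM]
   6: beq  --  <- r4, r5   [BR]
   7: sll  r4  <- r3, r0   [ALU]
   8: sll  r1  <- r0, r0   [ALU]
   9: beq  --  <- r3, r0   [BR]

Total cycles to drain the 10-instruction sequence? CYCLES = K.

CYCLES = 6

#0 head=0: ld/sub i0,i1 dual
#1 head=2: bne/and i2,i3 dual
#2 head=4: and i4 WAW r5
#3 head=5: ld i5 no-port MEM/BR
#4 head=6: beq/sll i6,i7 dual
#5 head=8: sll/beq i8,i9 dual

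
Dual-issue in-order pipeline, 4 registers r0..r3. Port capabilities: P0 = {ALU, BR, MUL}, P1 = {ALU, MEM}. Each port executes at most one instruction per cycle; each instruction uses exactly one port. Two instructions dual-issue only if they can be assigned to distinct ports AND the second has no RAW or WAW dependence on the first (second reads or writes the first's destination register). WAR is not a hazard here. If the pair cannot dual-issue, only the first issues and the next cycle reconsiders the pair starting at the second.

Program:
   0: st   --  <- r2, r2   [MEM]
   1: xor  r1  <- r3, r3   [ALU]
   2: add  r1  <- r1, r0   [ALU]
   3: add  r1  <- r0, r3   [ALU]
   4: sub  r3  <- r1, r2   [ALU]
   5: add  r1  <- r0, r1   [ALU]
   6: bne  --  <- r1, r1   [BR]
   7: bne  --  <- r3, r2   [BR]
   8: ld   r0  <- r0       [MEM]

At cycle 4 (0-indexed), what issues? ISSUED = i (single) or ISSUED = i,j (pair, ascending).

  cy0 -> i0/i1 (st xor) 2-wide
  cy1 -> i2 (add) WAW r1
  cy2 -> i3 (add) RAW r1
  cy3 -> i4/i5 (sub add) 2-wide
  cy4 -> i6 (bne) no-port BR/BR
  cy5 -> i7/i8 (bne ld) 2-wide

ISSUED = 6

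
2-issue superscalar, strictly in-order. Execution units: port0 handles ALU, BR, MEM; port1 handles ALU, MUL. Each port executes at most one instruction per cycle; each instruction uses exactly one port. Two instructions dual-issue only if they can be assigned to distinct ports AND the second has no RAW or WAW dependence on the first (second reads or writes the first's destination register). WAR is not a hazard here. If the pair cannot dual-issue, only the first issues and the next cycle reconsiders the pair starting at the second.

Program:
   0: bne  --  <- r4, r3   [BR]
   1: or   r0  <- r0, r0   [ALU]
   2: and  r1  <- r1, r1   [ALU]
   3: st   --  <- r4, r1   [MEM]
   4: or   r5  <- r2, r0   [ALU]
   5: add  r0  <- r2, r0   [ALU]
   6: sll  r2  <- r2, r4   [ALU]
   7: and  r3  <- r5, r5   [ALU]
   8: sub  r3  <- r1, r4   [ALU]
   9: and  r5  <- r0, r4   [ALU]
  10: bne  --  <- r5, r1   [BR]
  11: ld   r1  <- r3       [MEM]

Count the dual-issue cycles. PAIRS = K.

PAIRS = 4

  cy0 -> i0+i1 (bne.BR+or.ALU) dual
  cy1 -> i2 (and.ALU) RAW r1
  cy2 -> i3+i4 (st.MEM+or.ALU) dual
  cy3 -> i5+i6 (add.ALU+sll.ALU) dual
  cy4 -> i7 (and.ALU) WAW r3
  cy5 -> i8+i9 (sub.ALU+and.ALU) dual
  cy6 -> i10 (bne.BR) no-port BR/MEM
  cy7 -> i11 (ld.MEM) tail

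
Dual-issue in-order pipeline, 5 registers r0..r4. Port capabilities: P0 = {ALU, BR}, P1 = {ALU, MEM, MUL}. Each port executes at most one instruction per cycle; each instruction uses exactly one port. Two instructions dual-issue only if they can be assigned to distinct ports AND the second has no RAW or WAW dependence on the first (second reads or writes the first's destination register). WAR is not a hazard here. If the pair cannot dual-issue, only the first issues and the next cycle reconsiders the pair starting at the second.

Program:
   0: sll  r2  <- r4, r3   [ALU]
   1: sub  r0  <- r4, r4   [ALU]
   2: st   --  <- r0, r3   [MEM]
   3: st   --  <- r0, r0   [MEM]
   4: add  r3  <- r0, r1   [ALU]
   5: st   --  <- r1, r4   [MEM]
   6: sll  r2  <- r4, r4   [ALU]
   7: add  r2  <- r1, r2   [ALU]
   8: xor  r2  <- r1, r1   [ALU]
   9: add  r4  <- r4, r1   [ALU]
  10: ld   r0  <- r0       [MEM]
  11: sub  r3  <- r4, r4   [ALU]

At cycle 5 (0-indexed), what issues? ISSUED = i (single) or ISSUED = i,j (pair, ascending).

  cy0 -> i0,i1 (sll sub) 2-wide
  cy1 -> i2 (st) no-port MEM/MEM
  cy2 -> i3,i4 (st add) 2-wide
  cy3 -> i5,i6 (st sll) 2-wide
  cy4 -> i7 (add) WAW r2
  cy5 -> i8,i9 (xor add) 2-wide
  cy6 -> i10,i11 (ld sub) 2-wide

ISSUED = 8,9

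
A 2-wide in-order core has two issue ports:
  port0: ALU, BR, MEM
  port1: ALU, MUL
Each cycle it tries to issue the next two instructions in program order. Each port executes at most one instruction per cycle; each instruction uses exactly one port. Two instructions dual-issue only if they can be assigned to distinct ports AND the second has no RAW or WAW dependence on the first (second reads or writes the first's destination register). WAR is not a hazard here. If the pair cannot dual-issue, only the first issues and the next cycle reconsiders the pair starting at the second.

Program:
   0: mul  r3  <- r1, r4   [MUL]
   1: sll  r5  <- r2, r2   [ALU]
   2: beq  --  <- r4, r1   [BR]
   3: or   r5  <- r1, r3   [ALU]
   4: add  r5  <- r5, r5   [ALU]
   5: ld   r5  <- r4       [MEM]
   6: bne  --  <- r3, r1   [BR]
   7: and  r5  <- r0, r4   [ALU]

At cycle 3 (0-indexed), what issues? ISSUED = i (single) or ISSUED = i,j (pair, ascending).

ISSUED = 5

#0 head=0: mul.MUL+sll.ALU i0&i1 2-wide
#1 head=2: beq.BR+or.ALU i2&i3 2-wide
#2 head=4: add.ALU i4 WAW r5
#3 head=5: ld.MEM i5 no-port MEM/BR
#4 head=6: bne.BR+and.ALU i6&i7 2-wide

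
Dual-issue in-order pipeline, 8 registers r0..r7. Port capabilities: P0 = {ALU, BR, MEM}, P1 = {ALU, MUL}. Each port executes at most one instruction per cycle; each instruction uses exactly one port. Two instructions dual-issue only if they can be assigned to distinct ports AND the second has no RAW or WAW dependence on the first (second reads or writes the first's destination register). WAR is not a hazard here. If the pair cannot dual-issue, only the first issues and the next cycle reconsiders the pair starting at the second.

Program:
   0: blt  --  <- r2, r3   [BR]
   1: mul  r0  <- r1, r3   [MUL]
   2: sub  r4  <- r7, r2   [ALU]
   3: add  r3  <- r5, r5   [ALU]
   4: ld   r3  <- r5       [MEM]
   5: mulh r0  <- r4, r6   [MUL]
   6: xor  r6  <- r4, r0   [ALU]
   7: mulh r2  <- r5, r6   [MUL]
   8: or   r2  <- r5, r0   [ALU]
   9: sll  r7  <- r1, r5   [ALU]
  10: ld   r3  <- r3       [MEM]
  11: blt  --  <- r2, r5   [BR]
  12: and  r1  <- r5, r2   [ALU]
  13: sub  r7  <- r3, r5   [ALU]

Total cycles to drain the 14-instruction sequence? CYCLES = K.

t=0 i0+i1:blt.BR+mul.MUL ; 2-wide
t=1 i2+i3:sub.ALU+add.ALU ; 2-wide
t=2 i4+i5:ld.MEM+mulh.MUL ; 2-wide
t=3 i6:xor.ALU ; RAW r6
t=4 i7:mulh.MUL ; WAW r2
t=5 i8+i9:or.ALU+sll.ALU ; 2-wide
t=6 i10:ld.MEM ; no-port MEM/BR
t=7 i11+i12:blt.BR+and.ALU ; 2-wide
t=8 i13:sub.ALU ; tail

CYCLES = 9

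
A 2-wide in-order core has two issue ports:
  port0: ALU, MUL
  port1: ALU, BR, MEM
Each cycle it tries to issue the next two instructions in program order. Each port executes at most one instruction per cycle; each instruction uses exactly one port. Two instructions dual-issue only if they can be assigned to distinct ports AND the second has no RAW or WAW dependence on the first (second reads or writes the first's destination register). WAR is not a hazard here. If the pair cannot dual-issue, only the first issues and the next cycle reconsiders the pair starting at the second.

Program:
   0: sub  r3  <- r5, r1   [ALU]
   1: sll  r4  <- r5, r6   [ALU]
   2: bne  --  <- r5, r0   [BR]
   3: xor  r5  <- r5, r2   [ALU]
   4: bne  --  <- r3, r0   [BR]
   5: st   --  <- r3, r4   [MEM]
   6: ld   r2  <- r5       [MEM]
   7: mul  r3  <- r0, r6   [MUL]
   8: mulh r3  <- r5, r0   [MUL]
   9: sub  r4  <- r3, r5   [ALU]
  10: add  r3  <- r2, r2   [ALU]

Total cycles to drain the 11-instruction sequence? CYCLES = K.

[0] i0/i1  sub.ALU+sll.ALU  -- dual
[1] i2/i3  bne.BR+xor.ALU  -- dual
[2] i4  bne.BR  -- no-port BR/MEM
[3] i5  st.MEM  -- no-port MEM/MEM
[4] i6/i7  ld.MEM+mul.MUL  -- dual
[5] i8  mulh.MUL  -- RAW r3
[6] i9/i10  sub.ALU+add.ALU  -- dual

CYCLES = 7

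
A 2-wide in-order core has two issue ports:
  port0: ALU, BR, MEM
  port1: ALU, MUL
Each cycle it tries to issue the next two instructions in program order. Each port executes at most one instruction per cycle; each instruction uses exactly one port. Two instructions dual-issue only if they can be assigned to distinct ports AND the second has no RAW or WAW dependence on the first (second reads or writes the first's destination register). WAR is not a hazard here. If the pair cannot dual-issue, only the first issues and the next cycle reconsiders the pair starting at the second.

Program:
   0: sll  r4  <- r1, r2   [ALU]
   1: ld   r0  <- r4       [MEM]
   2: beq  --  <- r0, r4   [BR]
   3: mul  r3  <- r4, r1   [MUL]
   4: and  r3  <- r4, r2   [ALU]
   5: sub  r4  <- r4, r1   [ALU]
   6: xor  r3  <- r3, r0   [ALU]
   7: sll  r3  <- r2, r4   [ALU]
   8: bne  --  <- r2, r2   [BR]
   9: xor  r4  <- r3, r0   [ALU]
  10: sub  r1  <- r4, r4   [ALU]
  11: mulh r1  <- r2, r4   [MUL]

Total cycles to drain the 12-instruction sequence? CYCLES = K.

CYCLES = 9

[0] i0  sll  -- RAW r4
[1] i1  ld  -- no-port MEM/BR
[2] i2/i3  beq/mul  -- dual
[3] i4/i5  and/sub  -- dual
[4] i6  xor  -- WAW r3
[5] i7/i8  sll/bne  -- dual
[6] i9  xor  -- RAW r4
[7] i10  sub  -- WAW r1
[8] i11  mulh  -- tail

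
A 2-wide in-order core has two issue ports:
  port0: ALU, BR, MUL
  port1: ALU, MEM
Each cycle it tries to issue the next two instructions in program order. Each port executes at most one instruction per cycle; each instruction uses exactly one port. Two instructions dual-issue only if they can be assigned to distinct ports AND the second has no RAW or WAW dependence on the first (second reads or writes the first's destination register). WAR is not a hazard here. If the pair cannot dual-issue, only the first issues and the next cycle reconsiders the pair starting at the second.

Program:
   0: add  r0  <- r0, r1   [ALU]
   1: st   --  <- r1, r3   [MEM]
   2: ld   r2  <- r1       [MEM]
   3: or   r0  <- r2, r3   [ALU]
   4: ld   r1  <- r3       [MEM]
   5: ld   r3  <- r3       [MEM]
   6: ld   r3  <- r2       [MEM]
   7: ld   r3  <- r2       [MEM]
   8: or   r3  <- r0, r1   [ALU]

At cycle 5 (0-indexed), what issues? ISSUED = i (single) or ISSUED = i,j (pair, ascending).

ISSUED = 7

[0] i0+i1  add;st  -- 2-wide
[1] i2  ld  -- RAW r2
[2] i3+i4  or;ld  -- 2-wide
[3] i5  ld  -- no-port MEM/MEM
[4] i6  ld  -- no-port MEM/MEM
[5] i7  ld  -- WAW r3
[6] i8  or  -- tail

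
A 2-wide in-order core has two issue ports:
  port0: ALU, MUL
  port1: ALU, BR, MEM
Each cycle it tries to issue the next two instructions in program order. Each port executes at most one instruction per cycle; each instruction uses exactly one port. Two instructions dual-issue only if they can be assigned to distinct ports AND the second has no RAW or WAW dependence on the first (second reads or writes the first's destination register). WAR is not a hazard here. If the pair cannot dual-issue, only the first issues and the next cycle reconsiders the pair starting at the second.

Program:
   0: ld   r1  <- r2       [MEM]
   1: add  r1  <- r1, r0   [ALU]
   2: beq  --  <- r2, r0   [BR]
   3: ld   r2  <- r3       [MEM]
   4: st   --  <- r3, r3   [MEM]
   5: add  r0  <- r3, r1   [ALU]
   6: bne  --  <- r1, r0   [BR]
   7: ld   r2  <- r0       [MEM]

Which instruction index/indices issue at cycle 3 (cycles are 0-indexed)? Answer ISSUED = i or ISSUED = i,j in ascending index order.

#0 head=0: ld.MEM i0 RAW+WAW r1
#1 head=1: add.ALU/beq.BR i1&i2 pair
#2 head=3: ld.MEM i3 no-port MEM/MEM
#3 head=4: st.MEM/add.ALU i4&i5 pair
#4 head=6: bne.BR i6 no-port BR/MEM
#5 head=7: ld.MEM i7 tail

ISSUED = 4,5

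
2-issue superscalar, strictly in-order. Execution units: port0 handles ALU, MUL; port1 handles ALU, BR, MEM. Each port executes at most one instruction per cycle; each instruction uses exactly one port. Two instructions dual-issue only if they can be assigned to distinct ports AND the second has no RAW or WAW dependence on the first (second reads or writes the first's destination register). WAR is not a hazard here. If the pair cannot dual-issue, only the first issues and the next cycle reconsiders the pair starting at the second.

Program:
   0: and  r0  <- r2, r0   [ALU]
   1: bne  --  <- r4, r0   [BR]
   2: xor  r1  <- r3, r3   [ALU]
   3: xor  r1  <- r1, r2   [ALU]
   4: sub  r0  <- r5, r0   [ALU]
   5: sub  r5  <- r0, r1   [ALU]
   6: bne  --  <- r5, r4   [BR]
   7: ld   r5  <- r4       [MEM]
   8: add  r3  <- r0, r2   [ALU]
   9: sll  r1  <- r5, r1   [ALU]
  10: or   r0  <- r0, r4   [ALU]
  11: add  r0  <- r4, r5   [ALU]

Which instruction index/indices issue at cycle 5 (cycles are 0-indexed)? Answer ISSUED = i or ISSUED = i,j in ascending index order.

t=0 i0:and.ALU ; RAW r0
t=1 i1+i2:bne.BR+xor.ALU ; dual
t=2 i3+i4:xor.ALU+sub.ALU ; dual
t=3 i5:sub.ALU ; RAW r5
t=4 i6:bne.BR ; no-port BR/MEM
t=5 i7+i8:ld.MEM+add.ALU ; dual
t=6 i9+i10:sll.ALU+or.ALU ; dual
t=7 i11:add.ALU ; tail

ISSUED = 7,8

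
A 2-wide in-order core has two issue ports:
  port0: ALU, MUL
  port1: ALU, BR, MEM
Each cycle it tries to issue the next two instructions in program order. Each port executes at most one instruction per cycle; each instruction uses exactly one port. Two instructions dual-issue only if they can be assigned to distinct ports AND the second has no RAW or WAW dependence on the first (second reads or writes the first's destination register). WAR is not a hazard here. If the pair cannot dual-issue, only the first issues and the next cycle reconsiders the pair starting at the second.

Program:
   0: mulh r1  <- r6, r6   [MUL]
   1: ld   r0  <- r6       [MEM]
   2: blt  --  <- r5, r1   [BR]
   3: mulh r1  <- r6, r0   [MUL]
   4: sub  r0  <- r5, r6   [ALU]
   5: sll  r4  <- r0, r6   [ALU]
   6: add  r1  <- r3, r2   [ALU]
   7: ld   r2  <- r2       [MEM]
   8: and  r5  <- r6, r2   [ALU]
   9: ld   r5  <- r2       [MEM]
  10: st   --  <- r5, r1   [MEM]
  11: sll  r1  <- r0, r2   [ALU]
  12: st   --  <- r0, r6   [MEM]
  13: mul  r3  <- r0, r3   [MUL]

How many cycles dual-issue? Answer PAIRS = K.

PAIRS = 5

0. mulh/ld @i0+i1  | dual
1. blt/mulh @i2+i3  | dual
2. sub @i4  | RAW r0
3. sll/add @i5+i6  | dual
4. ld @i7  | RAW r2
5. and @i8  | WAW r5
6. ld @i9  | no-port MEM/MEM
7. st/sll @i10+i11  | dual
8. st/mul @i12+i13  | dual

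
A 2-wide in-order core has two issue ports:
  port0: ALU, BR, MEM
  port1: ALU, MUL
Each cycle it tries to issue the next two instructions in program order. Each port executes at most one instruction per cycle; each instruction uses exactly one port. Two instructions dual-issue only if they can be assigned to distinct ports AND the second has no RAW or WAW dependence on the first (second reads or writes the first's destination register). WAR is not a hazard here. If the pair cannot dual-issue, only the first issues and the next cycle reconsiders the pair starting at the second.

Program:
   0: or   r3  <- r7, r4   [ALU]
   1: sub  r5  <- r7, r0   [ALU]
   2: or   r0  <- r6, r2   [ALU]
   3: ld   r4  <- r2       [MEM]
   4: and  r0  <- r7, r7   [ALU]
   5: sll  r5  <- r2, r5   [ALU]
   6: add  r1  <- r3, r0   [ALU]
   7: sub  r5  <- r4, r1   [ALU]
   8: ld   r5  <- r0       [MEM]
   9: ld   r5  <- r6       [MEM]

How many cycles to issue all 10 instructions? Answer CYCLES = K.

[0] i0&i1  or;sub  -- 2-wide
[1] i2&i3  or;ld  -- 2-wide
[2] i4&i5  and;sll  -- 2-wide
[3] i6  add  -- RAW r1
[4] i7  sub  -- WAW r5
[5] i8  ld  -- no-port MEM/MEM
[6] i9  ld  -- tail

CYCLES = 7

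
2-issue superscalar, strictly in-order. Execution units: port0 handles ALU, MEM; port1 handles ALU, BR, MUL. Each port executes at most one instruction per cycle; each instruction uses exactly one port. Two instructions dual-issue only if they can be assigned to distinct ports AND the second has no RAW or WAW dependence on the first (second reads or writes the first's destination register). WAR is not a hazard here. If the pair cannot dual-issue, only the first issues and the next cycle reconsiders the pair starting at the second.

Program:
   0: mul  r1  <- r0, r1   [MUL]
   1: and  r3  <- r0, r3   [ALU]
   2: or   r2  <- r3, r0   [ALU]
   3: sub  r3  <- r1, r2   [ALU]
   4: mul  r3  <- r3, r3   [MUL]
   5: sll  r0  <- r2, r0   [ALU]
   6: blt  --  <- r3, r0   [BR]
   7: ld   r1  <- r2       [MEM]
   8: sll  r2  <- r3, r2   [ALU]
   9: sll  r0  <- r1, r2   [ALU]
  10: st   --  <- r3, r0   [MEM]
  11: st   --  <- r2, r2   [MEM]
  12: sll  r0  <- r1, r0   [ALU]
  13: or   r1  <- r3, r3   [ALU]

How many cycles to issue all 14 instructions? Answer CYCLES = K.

CYCLES = 10

#0 head=0: mul;and i0/i1 dual
#1 head=2: or i2 RAW r2
#2 head=3: sub i3 RAW+WAW r3
#3 head=4: mul;sll i4/i5 dual
#4 head=6: blt;ld i6/i7 dual
#5 head=8: sll i8 RAW r2
#6 head=9: sll i9 RAW r0
#7 head=10: st i10 no-port MEM/MEM
#8 head=11: st;sll i11/i12 dual
#9 head=13: or i13 tail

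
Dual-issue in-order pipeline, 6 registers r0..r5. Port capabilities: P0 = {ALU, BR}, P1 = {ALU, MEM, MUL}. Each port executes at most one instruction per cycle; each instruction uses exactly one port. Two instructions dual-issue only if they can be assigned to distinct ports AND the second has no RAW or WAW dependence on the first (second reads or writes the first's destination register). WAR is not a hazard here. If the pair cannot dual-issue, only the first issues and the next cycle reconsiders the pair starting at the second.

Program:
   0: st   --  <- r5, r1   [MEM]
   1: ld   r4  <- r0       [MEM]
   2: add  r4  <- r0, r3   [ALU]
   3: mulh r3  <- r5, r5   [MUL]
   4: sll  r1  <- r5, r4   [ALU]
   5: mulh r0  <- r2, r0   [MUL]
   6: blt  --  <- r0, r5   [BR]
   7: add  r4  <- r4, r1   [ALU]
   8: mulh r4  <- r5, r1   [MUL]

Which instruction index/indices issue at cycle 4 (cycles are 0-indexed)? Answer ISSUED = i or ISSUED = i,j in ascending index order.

ISSUED = 6,7

#0 head=0: st i0 no-port MEM/MEM
#1 head=1: ld i1 WAW r4
#2 head=2: add;mulh i2+i3 pair
#3 head=4: sll;mulh i4+i5 pair
#4 head=6: blt;add i6+i7 pair
#5 head=8: mulh i8 tail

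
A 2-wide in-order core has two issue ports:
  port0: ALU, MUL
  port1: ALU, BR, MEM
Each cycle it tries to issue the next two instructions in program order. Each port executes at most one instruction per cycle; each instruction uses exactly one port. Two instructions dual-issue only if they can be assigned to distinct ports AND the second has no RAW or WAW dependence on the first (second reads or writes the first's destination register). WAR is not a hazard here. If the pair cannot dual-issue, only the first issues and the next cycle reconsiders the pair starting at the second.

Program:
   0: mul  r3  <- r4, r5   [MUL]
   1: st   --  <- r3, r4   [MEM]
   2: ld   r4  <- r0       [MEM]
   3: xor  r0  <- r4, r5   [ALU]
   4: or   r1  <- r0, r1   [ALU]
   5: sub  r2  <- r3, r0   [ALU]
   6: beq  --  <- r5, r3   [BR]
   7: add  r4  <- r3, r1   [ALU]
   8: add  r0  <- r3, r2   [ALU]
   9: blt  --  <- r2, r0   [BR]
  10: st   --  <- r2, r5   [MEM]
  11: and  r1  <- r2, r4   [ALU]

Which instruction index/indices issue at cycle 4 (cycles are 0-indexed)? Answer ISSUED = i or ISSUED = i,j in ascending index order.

ISSUED = 4,5

[0] i0  mul  -- RAW r3
[1] i1  st  -- no-port MEM/MEM
[2] i2  ld  -- RAW r4
[3] i3  xor  -- RAW r0
[4] i4/i5  or/sub  -- dual
[5] i6/i7  beq/add  -- dual
[6] i8  add  -- RAW r0
[7] i9  blt  -- no-port BR/MEM
[8] i10/i11  st/and  -- dual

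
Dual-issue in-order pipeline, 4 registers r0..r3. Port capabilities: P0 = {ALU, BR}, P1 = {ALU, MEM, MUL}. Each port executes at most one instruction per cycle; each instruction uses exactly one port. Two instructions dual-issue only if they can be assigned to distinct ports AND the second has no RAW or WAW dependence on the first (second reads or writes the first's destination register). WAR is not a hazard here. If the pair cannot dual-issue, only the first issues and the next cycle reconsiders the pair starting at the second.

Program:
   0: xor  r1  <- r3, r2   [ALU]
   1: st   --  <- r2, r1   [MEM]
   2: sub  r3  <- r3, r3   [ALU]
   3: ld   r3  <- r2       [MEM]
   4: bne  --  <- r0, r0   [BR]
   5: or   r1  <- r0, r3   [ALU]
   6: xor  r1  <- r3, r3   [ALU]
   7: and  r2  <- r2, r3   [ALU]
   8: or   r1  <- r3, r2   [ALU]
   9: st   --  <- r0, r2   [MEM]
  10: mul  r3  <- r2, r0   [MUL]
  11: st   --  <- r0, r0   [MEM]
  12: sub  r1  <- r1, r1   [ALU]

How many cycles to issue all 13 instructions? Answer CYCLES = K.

t=0 i0:xor ; RAW r1
t=1 i1,i2:st;sub ; pair
t=2 i3,i4:ld;bne ; pair
t=3 i5:or ; WAW r1
t=4 i6,i7:xor;and ; pair
t=5 i8,i9:or;st ; pair
t=6 i10:mul ; no-port MUL/MEM
t=7 i11,i12:st;sub ; pair

CYCLES = 8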